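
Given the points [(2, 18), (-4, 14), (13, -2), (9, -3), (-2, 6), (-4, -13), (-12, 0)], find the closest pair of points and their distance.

Computing all pairwise distances among 7 points:

d((2, 18), (-4, 14)) = 7.2111
d((2, 18), (13, -2)) = 22.8254
d((2, 18), (9, -3)) = 22.1359
d((2, 18), (-2, 6)) = 12.6491
d((2, 18), (-4, -13)) = 31.5753
d((2, 18), (-12, 0)) = 22.8035
d((-4, 14), (13, -2)) = 23.3452
d((-4, 14), (9, -3)) = 21.4009
d((-4, 14), (-2, 6)) = 8.2462
d((-4, 14), (-4, -13)) = 27.0
d((-4, 14), (-12, 0)) = 16.1245
d((13, -2), (9, -3)) = 4.1231 <-- minimum
d((13, -2), (-2, 6)) = 17.0
d((13, -2), (-4, -13)) = 20.2485
d((13, -2), (-12, 0)) = 25.0799
d((9, -3), (-2, 6)) = 14.2127
d((9, -3), (-4, -13)) = 16.4012
d((9, -3), (-12, 0)) = 21.2132
d((-2, 6), (-4, -13)) = 19.105
d((-2, 6), (-12, 0)) = 11.6619
d((-4, -13), (-12, 0)) = 15.2643

Closest pair: (13, -2) and (9, -3) with distance 4.1231

The closest pair is (13, -2) and (9, -3) with Euclidean distance 4.1231. For 7 points, brute-force pairwise comparison is shown above. For large n, the divide-and-conquer algorithm (sort by x, recurse on halves, check the dividing strip) achieves O(n log n).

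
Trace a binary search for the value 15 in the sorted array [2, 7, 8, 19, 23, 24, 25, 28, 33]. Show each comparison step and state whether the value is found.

Binary search for 15 in [2, 7, 8, 19, 23, 24, 25, 28, 33]:

lo=0, hi=8, mid=4, arr[mid]=23 -> 23 > 15, search left half
lo=0, hi=3, mid=1, arr[mid]=7 -> 7 < 15, search right half
lo=2, hi=3, mid=2, arr[mid]=8 -> 8 < 15, search right half
lo=3, hi=3, mid=3, arr[mid]=19 -> 19 > 15, search left half
lo=3 > hi=2, target 15 not found

Binary search determines that 15 is not in the array after 4 comparisons. The search space was exhausted without finding the target.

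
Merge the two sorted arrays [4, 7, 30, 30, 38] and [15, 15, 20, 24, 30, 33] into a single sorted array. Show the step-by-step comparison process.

Merging process:

Compare 4 vs 15: take 4 from left. Merged: [4]
Compare 7 vs 15: take 7 from left. Merged: [4, 7]
Compare 30 vs 15: take 15 from right. Merged: [4, 7, 15]
Compare 30 vs 15: take 15 from right. Merged: [4, 7, 15, 15]
Compare 30 vs 20: take 20 from right. Merged: [4, 7, 15, 15, 20]
Compare 30 vs 24: take 24 from right. Merged: [4, 7, 15, 15, 20, 24]
Compare 30 vs 30: take 30 from left. Merged: [4, 7, 15, 15, 20, 24, 30]
Compare 30 vs 30: take 30 from left. Merged: [4, 7, 15, 15, 20, 24, 30, 30]
Compare 38 vs 30: take 30 from right. Merged: [4, 7, 15, 15, 20, 24, 30, 30, 30]
Compare 38 vs 33: take 33 from right. Merged: [4, 7, 15, 15, 20, 24, 30, 30, 30, 33]
Append remaining from left: [38]. Merged: [4, 7, 15, 15, 20, 24, 30, 30, 30, 33, 38]

Final merged array: [4, 7, 15, 15, 20, 24, 30, 30, 30, 33, 38]
Total comparisons: 10

The merged array is [4, 7, 15, 15, 20, 24, 30, 30, 30, 33, 38], requiring 10 comparisons. The merge step runs in O(n) time where n is the total number of elements.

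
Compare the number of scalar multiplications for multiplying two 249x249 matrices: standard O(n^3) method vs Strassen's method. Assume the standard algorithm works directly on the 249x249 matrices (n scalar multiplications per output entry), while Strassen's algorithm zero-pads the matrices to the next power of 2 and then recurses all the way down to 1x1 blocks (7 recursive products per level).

Matrix multiplication for 249x249 matrices:

Strassen's algorithm requires power-of-2 dimensions. Pad 249x249 to 256x256 (next power of 2).

Standard algorithm: 249^3 = 15438249 multiplications
Strassen's algorithm: 7^(log2(256)) = 7^8 = 5764801 multiplications
Savings: 15438249 - 5764801 = 9673448 multiplications

Standard: 15438249 multiplications (249^3). Strassen: 5764801 multiplications (7^8, after padding to 256x256). Strassen reduces 8 recursive multiplications to 7 at each level.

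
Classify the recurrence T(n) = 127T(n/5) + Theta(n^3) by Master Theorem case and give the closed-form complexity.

Master Theorem for T(n) = 127T(n/5) + O(n^3):

a = 127, b = 5, c = 3
log_b(a) = log_5(127) = 3.0099

Case 1: c = 3 < log_5(127) = 3.0099
T(n) = O(n^(log_5 127))

For T(n) = 127T(n/5) + O(n^3): log_5(127) = 3.0099. This is Case 1 of the Master Theorem (c < log_b(a), work dominated by leaves), giving O(n^(log_5 127)).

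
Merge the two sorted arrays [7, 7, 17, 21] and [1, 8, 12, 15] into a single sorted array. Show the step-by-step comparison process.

Merging process:

Compare 7 vs 1: take 1 from right. Merged: [1]
Compare 7 vs 8: take 7 from left. Merged: [1, 7]
Compare 7 vs 8: take 7 from left. Merged: [1, 7, 7]
Compare 17 vs 8: take 8 from right. Merged: [1, 7, 7, 8]
Compare 17 vs 12: take 12 from right. Merged: [1, 7, 7, 8, 12]
Compare 17 vs 15: take 15 from right. Merged: [1, 7, 7, 8, 12, 15]
Append remaining from left: [17, 21]. Merged: [1, 7, 7, 8, 12, 15, 17, 21]

Final merged array: [1, 7, 7, 8, 12, 15, 17, 21]
Total comparisons: 6

The merged array is [1, 7, 7, 8, 12, 15, 17, 21], requiring 6 comparisons. The merge step runs in O(n) time where n is the total number of elements.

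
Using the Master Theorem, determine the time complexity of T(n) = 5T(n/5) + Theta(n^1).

Master Theorem for T(n) = 5T(n/5) + O(n^1):

a = 5, b = 5, c = 1
log_b(a) = log_5(5) = 1.0000

Case 2: c = 1 = log_5(5) = 1.0000
T(n) = O(n^1 log n) = O(n log n)

For T(n) = 5T(n/5) + O(n^1): log_5(5) = 1.0000. This is Case 2 of the Master Theorem (c = log_b(a), equal work at all levels), giving O(n log n).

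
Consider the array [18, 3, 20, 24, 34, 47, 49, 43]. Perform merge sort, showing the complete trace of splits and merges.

Merge sort trace:

Split: [18, 3, 20, 24, 34, 47, 49, 43] -> [18, 3, 20, 24] and [34, 47, 49, 43]
  Split: [18, 3, 20, 24] -> [18, 3] and [20, 24]
    Split: [18, 3] -> [18] and [3]
    Merge: [18] + [3] -> [3, 18]
    Split: [20, 24] -> [20] and [24]
    Merge: [20] + [24] -> [20, 24]
  Merge: [3, 18] + [20, 24] -> [3, 18, 20, 24]
  Split: [34, 47, 49, 43] -> [34, 47] and [49, 43]
    Split: [34, 47] -> [34] and [47]
    Merge: [34] + [47] -> [34, 47]
    Split: [49, 43] -> [49] and [43]
    Merge: [49] + [43] -> [43, 49]
  Merge: [34, 47] + [43, 49] -> [34, 43, 47, 49]
Merge: [3, 18, 20, 24] + [34, 43, 47, 49] -> [3, 18, 20, 24, 34, 43, 47, 49]

Final sorted array: [3, 18, 20, 24, 34, 43, 47, 49]

The merge sort proceeds by recursively splitting the array and merging sorted halves.
After all merges, the sorted array is [3, 18, 20, 24, 34, 43, 47, 49].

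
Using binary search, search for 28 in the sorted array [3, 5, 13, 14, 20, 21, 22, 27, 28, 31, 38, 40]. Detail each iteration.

Binary search for 28 in [3, 5, 13, 14, 20, 21, 22, 27, 28, 31, 38, 40]:

lo=0, hi=11, mid=5, arr[mid]=21 -> 21 < 28, search right half
lo=6, hi=11, mid=8, arr[mid]=28 -> Found target at index 8!

Binary search finds 28 at index 8 after 2 comparisons. The search repeatedly halves the search space by comparing with the middle element.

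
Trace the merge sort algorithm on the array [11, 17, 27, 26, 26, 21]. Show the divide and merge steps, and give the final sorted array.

Merge sort trace:

Split: [11, 17, 27, 26, 26, 21] -> [11, 17, 27] and [26, 26, 21]
  Split: [11, 17, 27] -> [11] and [17, 27]
    Split: [17, 27] -> [17] and [27]
    Merge: [17] + [27] -> [17, 27]
  Merge: [11] + [17, 27] -> [11, 17, 27]
  Split: [26, 26, 21] -> [26] and [26, 21]
    Split: [26, 21] -> [26] and [21]
    Merge: [26] + [21] -> [21, 26]
  Merge: [26] + [21, 26] -> [21, 26, 26]
Merge: [11, 17, 27] + [21, 26, 26] -> [11, 17, 21, 26, 26, 27]

Final sorted array: [11, 17, 21, 26, 26, 27]

The merge sort proceeds by recursively splitting the array and merging sorted halves.
After all merges, the sorted array is [11, 17, 21, 26, 26, 27].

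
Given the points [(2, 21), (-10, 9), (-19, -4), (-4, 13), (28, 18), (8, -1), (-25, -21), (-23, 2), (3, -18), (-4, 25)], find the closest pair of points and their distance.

Computing all pairwise distances among 10 points:

d((2, 21), (-10, 9)) = 16.9706
d((2, 21), (-19, -4)) = 32.6497
d((2, 21), (-4, 13)) = 10.0
d((2, 21), (28, 18)) = 26.1725
d((2, 21), (8, -1)) = 22.8035
d((2, 21), (-25, -21)) = 49.93
d((2, 21), (-23, 2)) = 31.4006
d((2, 21), (3, -18)) = 39.0128
d((2, 21), (-4, 25)) = 7.2111 <-- minimum
d((-10, 9), (-19, -4)) = 15.8114
d((-10, 9), (-4, 13)) = 7.2111 <-- minimum
d((-10, 9), (28, 18)) = 39.0512
d((-10, 9), (8, -1)) = 20.5913
d((-10, 9), (-25, -21)) = 33.541
d((-10, 9), (-23, 2)) = 14.7648
d((-10, 9), (3, -18)) = 29.9666
d((-10, 9), (-4, 25)) = 17.088
d((-19, -4), (-4, 13)) = 22.6716
d((-19, -4), (28, 18)) = 51.8941
d((-19, -4), (8, -1)) = 27.1662
d((-19, -4), (-25, -21)) = 18.0278
d((-19, -4), (-23, 2)) = 7.2111 <-- minimum
d((-19, -4), (3, -18)) = 26.0768
d((-19, -4), (-4, 25)) = 32.6497
d((-4, 13), (28, 18)) = 32.3883
d((-4, 13), (8, -1)) = 18.4391
d((-4, 13), (-25, -21)) = 39.9625
d((-4, 13), (-23, 2)) = 21.9545
d((-4, 13), (3, -18)) = 31.7805
d((-4, 13), (-4, 25)) = 12.0
d((28, 18), (8, -1)) = 27.5862
d((28, 18), (-25, -21)) = 65.8027
d((28, 18), (-23, 2)) = 53.4509
d((28, 18), (3, -18)) = 43.8292
d((28, 18), (-4, 25)) = 32.7567
d((8, -1), (-25, -21)) = 38.5876
d((8, -1), (-23, 2)) = 31.1448
d((8, -1), (3, -18)) = 17.72
d((8, -1), (-4, 25)) = 28.6356
d((-25, -21), (-23, 2)) = 23.0868
d((-25, -21), (3, -18)) = 28.1603
d((-25, -21), (-4, 25)) = 50.5668
d((-23, 2), (3, -18)) = 32.8024
d((-23, 2), (-4, 25)) = 29.8329
d((3, -18), (-4, 25)) = 43.566

Minimum distance: 7.2111 (tie among 3 pairs: (2, 21) and (-4, 25); (-10, 9) and (-4, 13); (-19, -4) and (-23, 2))

The minimum Euclidean distance is 7.2111. There is a tie: 3 pairs achieve this minimum — (2, 21) and (-4, 25); (-10, 9) and (-4, 13); (-19, -4) and (-23, 2). Any of these is a valid closest pair. For 10 points, brute-force pairwise comparison is shown above. For large n, the divide-and-conquer algorithm (sort by x, recurse on halves, check the dividing strip) achieves O(n log n).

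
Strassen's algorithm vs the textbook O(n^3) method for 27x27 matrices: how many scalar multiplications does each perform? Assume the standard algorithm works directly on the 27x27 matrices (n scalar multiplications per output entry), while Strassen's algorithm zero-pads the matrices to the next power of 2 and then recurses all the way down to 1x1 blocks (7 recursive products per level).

Matrix multiplication for 27x27 matrices:

Strassen's algorithm requires power-of-2 dimensions. Pad 27x27 to 32x32 (next power of 2).

Standard algorithm: 27^3 = 19683 multiplications
Strassen's algorithm: 7^(log2(32)) = 7^5 = 16807 multiplications
Savings: 19683 - 16807 = 2876 multiplications

Standard: 19683 multiplications (27^3). Strassen: 16807 multiplications (7^5, after padding to 32x32). Strassen reduces 8 recursive multiplications to 7 at each level.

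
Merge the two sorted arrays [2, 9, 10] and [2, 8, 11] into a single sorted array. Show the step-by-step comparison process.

Merging process:

Compare 2 vs 2: take 2 from left. Merged: [2]
Compare 9 vs 2: take 2 from right. Merged: [2, 2]
Compare 9 vs 8: take 8 from right. Merged: [2, 2, 8]
Compare 9 vs 11: take 9 from left. Merged: [2, 2, 8, 9]
Compare 10 vs 11: take 10 from left. Merged: [2, 2, 8, 9, 10]
Append remaining from right: [11]. Merged: [2, 2, 8, 9, 10, 11]

Final merged array: [2, 2, 8, 9, 10, 11]
Total comparisons: 5

The merged array is [2, 2, 8, 9, 10, 11], requiring 5 comparisons. The merge step runs in O(n) time where n is the total number of elements.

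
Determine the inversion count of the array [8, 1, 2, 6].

Finding inversions in [8, 1, 2, 6]:

(0, 1): arr[0]=8 > arr[1]=1
(0, 2): arr[0]=8 > arr[2]=2
(0, 3): arr[0]=8 > arr[3]=6

Total inversions: 3

The array has 3 inversion(s): (0,1), (0,2), (0,3). Each pair (i,j) satisfies i < j and arr[i] > arr[j].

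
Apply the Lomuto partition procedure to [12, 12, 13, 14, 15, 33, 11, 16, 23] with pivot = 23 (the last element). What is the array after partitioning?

Lomuto partition with pivot = 23:

Initial array: [12, 12, 13, 14, 15, 33, 11, 16, 23]

arr[0]=12 <= 23: swap with position 0, array becomes [12, 12, 13, 14, 15, 33, 11, 16, 23]
arr[1]=12 <= 23: swap with position 1, array becomes [12, 12, 13, 14, 15, 33, 11, 16, 23]
arr[2]=13 <= 23: swap with position 2, array becomes [12, 12, 13, 14, 15, 33, 11, 16, 23]
arr[3]=14 <= 23: swap with position 3, array becomes [12, 12, 13, 14, 15, 33, 11, 16, 23]
arr[4]=15 <= 23: swap with position 4, array becomes [12, 12, 13, 14, 15, 33, 11, 16, 23]
arr[5]=33 > 23: no swap
arr[6]=11 <= 23: swap with position 5, array becomes [12, 12, 13, 14, 15, 11, 33, 16, 23]
arr[7]=16 <= 23: swap with position 6, array becomes [12, 12, 13, 14, 15, 11, 16, 33, 23]

Place pivot at position 7: [12, 12, 13, 14, 15, 11, 16, 23, 33]
Pivot position: 7

After partitioning with pivot 23, the array becomes [12, 12, 13, 14, 15, 11, 16, 23, 33]. The pivot is placed at index 7. All elements to the left of the pivot are <= 23, and all elements to the right are > 23.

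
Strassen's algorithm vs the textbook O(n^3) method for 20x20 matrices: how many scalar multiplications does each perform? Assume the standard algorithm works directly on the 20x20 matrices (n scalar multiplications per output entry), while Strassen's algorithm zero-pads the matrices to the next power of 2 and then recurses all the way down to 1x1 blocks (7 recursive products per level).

Matrix multiplication for 20x20 matrices:

Strassen's algorithm requires power-of-2 dimensions. Pad 20x20 to 32x32 (next power of 2).

Standard algorithm: 20^3 = 8000 multiplications
Strassen's algorithm: 7^(log2(32)) = 7^5 = 16807 multiplications
Difference: 8000 - 16807 = -8807 (Strassen uses MORE here due to padding overhead — for small or just-over-power-of-2 n, padding can outweigh the per-level savings)

Standard: 8000 multiplications (20^3). Strassen: 16807 multiplications (7^5, after padding to 32x32). Strassen reduces 8 recursive multiplications to 7 at each level.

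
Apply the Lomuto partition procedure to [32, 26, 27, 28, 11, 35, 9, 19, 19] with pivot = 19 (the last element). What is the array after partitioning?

Lomuto partition with pivot = 19:

Initial array: [32, 26, 27, 28, 11, 35, 9, 19, 19]

arr[0]=32 > 19: no swap
arr[1]=26 > 19: no swap
arr[2]=27 > 19: no swap
arr[3]=28 > 19: no swap
arr[4]=11 <= 19: swap with position 0, array becomes [11, 26, 27, 28, 32, 35, 9, 19, 19]
arr[5]=35 > 19: no swap
arr[6]=9 <= 19: swap with position 1, array becomes [11, 9, 27, 28, 32, 35, 26, 19, 19]
arr[7]=19 <= 19: swap with position 2, array becomes [11, 9, 19, 28, 32, 35, 26, 27, 19]

Place pivot at position 3: [11, 9, 19, 19, 32, 35, 26, 27, 28]
Pivot position: 3

After partitioning with pivot 19, the array becomes [11, 9, 19, 19, 32, 35, 26, 27, 28]. The pivot is placed at index 3. All elements to the left of the pivot are <= 19, and all elements to the right are > 19.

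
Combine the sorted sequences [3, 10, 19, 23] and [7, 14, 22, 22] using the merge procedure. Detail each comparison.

Merging process:

Compare 3 vs 7: take 3 from left. Merged: [3]
Compare 10 vs 7: take 7 from right. Merged: [3, 7]
Compare 10 vs 14: take 10 from left. Merged: [3, 7, 10]
Compare 19 vs 14: take 14 from right. Merged: [3, 7, 10, 14]
Compare 19 vs 22: take 19 from left. Merged: [3, 7, 10, 14, 19]
Compare 23 vs 22: take 22 from right. Merged: [3, 7, 10, 14, 19, 22]
Compare 23 vs 22: take 22 from right. Merged: [3, 7, 10, 14, 19, 22, 22]
Append remaining from left: [23]. Merged: [3, 7, 10, 14, 19, 22, 22, 23]

Final merged array: [3, 7, 10, 14, 19, 22, 22, 23]
Total comparisons: 7

The merged array is [3, 7, 10, 14, 19, 22, 22, 23], requiring 7 comparisons. The merge step runs in O(n) time where n is the total number of elements.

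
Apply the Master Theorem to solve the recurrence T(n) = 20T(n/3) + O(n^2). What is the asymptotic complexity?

Master Theorem for T(n) = 20T(n/3) + O(n^2):

a = 20, b = 3, c = 2
log_b(a) = log_3(20) = 2.7268

Case 1: c = 2 < log_3(20) = 2.7268
T(n) = O(n^(log_3 20))

For T(n) = 20T(n/3) + O(n^2): log_3(20) = 2.7268. This is Case 1 of the Master Theorem (c < log_b(a), work dominated by leaves), giving O(n^(log_3 20)).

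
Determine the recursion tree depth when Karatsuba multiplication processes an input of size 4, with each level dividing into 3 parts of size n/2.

For divide and conquer with division factor 2:

Problem sizes at each level:
Level 0: 4
Level 1: 2
Level 2: 1

The root is level 0 and the size-1 base case is level 2 (the tree spans levels 0 through 2, i.e. 3 levels counting the root), so the depth is the number of divisions: log_2(4) = 2

The recursion tree depth is log_2(4) = 2. At each level, the problem size is divided by 2, so it takes 2 divisions to reduce to a base case of size 1. The algorithm makes 3 recursive calls at each level.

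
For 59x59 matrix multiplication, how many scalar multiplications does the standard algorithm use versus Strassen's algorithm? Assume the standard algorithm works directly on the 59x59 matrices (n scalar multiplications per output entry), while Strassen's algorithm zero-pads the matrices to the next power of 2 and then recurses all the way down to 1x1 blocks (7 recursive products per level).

Matrix multiplication for 59x59 matrices:

Strassen's algorithm requires power-of-2 dimensions. Pad 59x59 to 64x64 (next power of 2).

Standard algorithm: 59^3 = 205379 multiplications
Strassen's algorithm: 7^(log2(64)) = 7^6 = 117649 multiplications
Savings: 205379 - 117649 = 87730 multiplications

Standard: 205379 multiplications (59^3). Strassen: 117649 multiplications (7^6, after padding to 64x64). Strassen reduces 8 recursive multiplications to 7 at each level.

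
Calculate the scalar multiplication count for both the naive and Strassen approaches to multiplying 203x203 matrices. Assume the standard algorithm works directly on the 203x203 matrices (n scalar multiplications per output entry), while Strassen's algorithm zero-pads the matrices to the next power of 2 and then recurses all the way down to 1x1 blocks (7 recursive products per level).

Matrix multiplication for 203x203 matrices:

Strassen's algorithm requires power-of-2 dimensions. Pad 203x203 to 256x256 (next power of 2).

Standard algorithm: 203^3 = 8365427 multiplications
Strassen's algorithm: 7^(log2(256)) = 7^8 = 5764801 multiplications
Savings: 8365427 - 5764801 = 2600626 multiplications

Standard: 8365427 multiplications (203^3). Strassen: 5764801 multiplications (7^8, after padding to 256x256). Strassen reduces 8 recursive multiplications to 7 at each level.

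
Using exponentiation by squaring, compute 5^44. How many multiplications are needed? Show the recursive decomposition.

Computing 5^44 by squaring (build up from 5^1; each line after the first costs one multiplication):

5^1 = 5
5^2 = (5^1)^2 = 5^2 = 25
5^4 = (5^2)^2 = 25^2 = 625
5^5 = 5 * 5^4 = 5 * 625 = 3125
5^10 = (5^5)^2 = 3125^2 = 9765625
5^11 = 5 * 5^10 = 5 * 9765625 = 48828125
5^22 = (5^11)^2 = 48828125^2 = 2384185791015625
5^44 = (5^22)^2 = 2384185791015625^2 = 5684341886080801486968994140625

Result: 5684341886080801486968994140625
Multiplications needed: 7 (7 lines after 5^1)

5^44 = 5684341886080801486968994140625. Using exponentiation by squaring, this requires 7 multiplications. The key idea: if the exponent is even, square the half-power; if odd, multiply by the base once.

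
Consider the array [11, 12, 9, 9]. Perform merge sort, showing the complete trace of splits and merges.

Merge sort trace:

Split: [11, 12, 9, 9] -> [11, 12] and [9, 9]
  Split: [11, 12] -> [11] and [12]
  Merge: [11] + [12] -> [11, 12]
  Split: [9, 9] -> [9] and [9]
  Merge: [9] + [9] -> [9, 9]
Merge: [11, 12] + [9, 9] -> [9, 9, 11, 12]

Final sorted array: [9, 9, 11, 12]

The merge sort proceeds by recursively splitting the array and merging sorted halves.
After all merges, the sorted array is [9, 9, 11, 12].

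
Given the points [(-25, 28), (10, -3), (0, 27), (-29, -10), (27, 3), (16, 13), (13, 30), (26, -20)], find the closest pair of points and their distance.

Computing all pairwise distances among 8 points:

d((-25, 28), (10, -3)) = 46.7547
d((-25, 28), (0, 27)) = 25.02
d((-25, 28), (-29, -10)) = 38.2099
d((-25, 28), (27, 3)) = 57.6975
d((-25, 28), (16, 13)) = 43.6578
d((-25, 28), (13, 30)) = 38.0526
d((-25, 28), (26, -20)) = 70.0357
d((10, -3), (0, 27)) = 31.6228
d((10, -3), (-29, -10)) = 39.6232
d((10, -3), (27, 3)) = 18.0278
d((10, -3), (16, 13)) = 17.088
d((10, -3), (13, 30)) = 33.1361
d((10, -3), (26, -20)) = 23.3452
d((0, 27), (-29, -10)) = 47.0106
d((0, 27), (27, 3)) = 36.1248
d((0, 27), (16, 13)) = 21.2603
d((0, 27), (13, 30)) = 13.3417 <-- minimum
d((0, 27), (26, -20)) = 53.7122
d((-29, -10), (27, 3)) = 57.4891
d((-29, -10), (16, 13)) = 50.5371
d((-29, -10), (13, 30)) = 58.0
d((-29, -10), (26, -20)) = 55.9017
d((27, 3), (16, 13)) = 14.8661
d((27, 3), (13, 30)) = 30.4138
d((27, 3), (26, -20)) = 23.0217
d((16, 13), (13, 30)) = 17.2627
d((16, 13), (26, -20)) = 34.4819
d((13, 30), (26, -20)) = 51.6624

Closest pair: (0, 27) and (13, 30) with distance 13.3417

The closest pair is (0, 27) and (13, 30) with Euclidean distance 13.3417. For 8 points, brute-force pairwise comparison is shown above. For large n, the divide-and-conquer algorithm (sort by x, recurse on halves, check the dividing strip) achieves O(n log n).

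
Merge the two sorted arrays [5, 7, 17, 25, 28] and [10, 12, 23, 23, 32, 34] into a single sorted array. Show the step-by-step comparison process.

Merging process:

Compare 5 vs 10: take 5 from left. Merged: [5]
Compare 7 vs 10: take 7 from left. Merged: [5, 7]
Compare 17 vs 10: take 10 from right. Merged: [5, 7, 10]
Compare 17 vs 12: take 12 from right. Merged: [5, 7, 10, 12]
Compare 17 vs 23: take 17 from left. Merged: [5, 7, 10, 12, 17]
Compare 25 vs 23: take 23 from right. Merged: [5, 7, 10, 12, 17, 23]
Compare 25 vs 23: take 23 from right. Merged: [5, 7, 10, 12, 17, 23, 23]
Compare 25 vs 32: take 25 from left. Merged: [5, 7, 10, 12, 17, 23, 23, 25]
Compare 28 vs 32: take 28 from left. Merged: [5, 7, 10, 12, 17, 23, 23, 25, 28]
Append remaining from right: [32, 34]. Merged: [5, 7, 10, 12, 17, 23, 23, 25, 28, 32, 34]

Final merged array: [5, 7, 10, 12, 17, 23, 23, 25, 28, 32, 34]
Total comparisons: 9

The merged array is [5, 7, 10, 12, 17, 23, 23, 25, 28, 32, 34], requiring 9 comparisons. The merge step runs in O(n) time where n is the total number of elements.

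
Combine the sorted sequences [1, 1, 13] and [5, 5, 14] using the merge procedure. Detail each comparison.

Merging process:

Compare 1 vs 5: take 1 from left. Merged: [1]
Compare 1 vs 5: take 1 from left. Merged: [1, 1]
Compare 13 vs 5: take 5 from right. Merged: [1, 1, 5]
Compare 13 vs 5: take 5 from right. Merged: [1, 1, 5, 5]
Compare 13 vs 14: take 13 from left. Merged: [1, 1, 5, 5, 13]
Append remaining from right: [14]. Merged: [1, 1, 5, 5, 13, 14]

Final merged array: [1, 1, 5, 5, 13, 14]
Total comparisons: 5

The merged array is [1, 1, 5, 5, 13, 14], requiring 5 comparisons. The merge step runs in O(n) time where n is the total number of elements.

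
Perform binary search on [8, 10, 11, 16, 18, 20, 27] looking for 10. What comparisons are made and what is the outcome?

Binary search for 10 in [8, 10, 11, 16, 18, 20, 27]:

lo=0, hi=6, mid=3, arr[mid]=16 -> 16 > 10, search left half
lo=0, hi=2, mid=1, arr[mid]=10 -> Found target at index 1!

Binary search finds 10 at index 1 after 2 comparisons. The search repeatedly halves the search space by comparing with the middle element.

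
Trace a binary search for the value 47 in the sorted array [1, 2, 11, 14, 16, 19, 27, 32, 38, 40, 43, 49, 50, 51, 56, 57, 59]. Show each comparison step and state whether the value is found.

Binary search for 47 in [1, 2, 11, 14, 16, 19, 27, 32, 38, 40, 43, 49, 50, 51, 56, 57, 59]:

lo=0, hi=16, mid=8, arr[mid]=38 -> 38 < 47, search right half
lo=9, hi=16, mid=12, arr[mid]=50 -> 50 > 47, search left half
lo=9, hi=11, mid=10, arr[mid]=43 -> 43 < 47, search right half
lo=11, hi=11, mid=11, arr[mid]=49 -> 49 > 47, search left half
lo=11 > hi=10, target 47 not found

Binary search determines that 47 is not in the array after 4 comparisons. The search space was exhausted without finding the target.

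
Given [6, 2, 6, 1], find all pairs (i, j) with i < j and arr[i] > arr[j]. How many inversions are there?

Finding inversions in [6, 2, 6, 1]:

(0, 1): arr[0]=6 > arr[1]=2
(0, 3): arr[0]=6 > arr[3]=1
(1, 3): arr[1]=2 > arr[3]=1
(2, 3): arr[2]=6 > arr[3]=1

Total inversions: 4

The array has 4 inversion(s): (0,1), (0,3), (1,3), (2,3). Each pair (i,j) satisfies i < j and arr[i] > arr[j].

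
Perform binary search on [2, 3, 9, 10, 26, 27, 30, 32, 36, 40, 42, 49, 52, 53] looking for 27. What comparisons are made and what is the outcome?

Binary search for 27 in [2, 3, 9, 10, 26, 27, 30, 32, 36, 40, 42, 49, 52, 53]:

lo=0, hi=13, mid=6, arr[mid]=30 -> 30 > 27, search left half
lo=0, hi=5, mid=2, arr[mid]=9 -> 9 < 27, search right half
lo=3, hi=5, mid=4, arr[mid]=26 -> 26 < 27, search right half
lo=5, hi=5, mid=5, arr[mid]=27 -> Found target at index 5!

Binary search finds 27 at index 5 after 4 comparisons. The search repeatedly halves the search space by comparing with the middle element.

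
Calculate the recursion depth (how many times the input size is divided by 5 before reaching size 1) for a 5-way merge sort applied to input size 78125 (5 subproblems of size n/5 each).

For divide and conquer with division factor 5:

Problem sizes at each level:
Level 0: 78125
Level 1: 15625
Level 2: 3125
Level 3: 625
Level 4: 125
Level 5: 25
Level 6: 5
Level 7: 1

The root is level 0 and the size-1 base case is level 7 (the tree spans levels 0 through 7, i.e. 8 levels counting the root), so the depth is the number of divisions: log_5(78125) = 7

The recursion tree depth is log_5(78125) = 7. At each level, the problem size is divided by 5, so it takes 7 divisions to reduce to a base case of size 1. The algorithm makes 5 recursive calls at each level.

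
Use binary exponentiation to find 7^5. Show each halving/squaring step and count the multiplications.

Computing 7^5 by squaring (build up from 7^1; each line after the first costs one multiplication):

7^1 = 7
7^2 = (7^1)^2 = 7^2 = 49
7^4 = (7^2)^2 = 49^2 = 2401
7^5 = 7 * 7^4 = 7 * 2401 = 16807

Result: 16807
Multiplications needed: 3 (3 lines after 7^1)

7^5 = 16807. Using exponentiation by squaring, this requires 3 multiplications. The key idea: if the exponent is even, square the half-power; if odd, multiply by the base once.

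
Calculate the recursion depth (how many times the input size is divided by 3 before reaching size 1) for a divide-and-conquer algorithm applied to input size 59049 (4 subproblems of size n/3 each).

For divide and conquer with division factor 3:

Problem sizes at each level:
Level 0: 59049
Level 1: 19683
Level 2: 6561
Level 3: 2187
Level 4: 729
Level 5: 243
Level 6: 81
Level 7: 27
Level 8: 9
Level 9: 3
Level 10: 1

The root is level 0 and the size-1 base case is level 10 (the tree spans levels 0 through 10, i.e. 11 levels counting the root), so the depth is the number of divisions: log_3(59049) = 10

The recursion tree depth is log_3(59049) = 10. At each level, the problem size is divided by 3, so it takes 10 divisions to reduce to a base case of size 1. The algorithm makes 4 recursive calls at each level.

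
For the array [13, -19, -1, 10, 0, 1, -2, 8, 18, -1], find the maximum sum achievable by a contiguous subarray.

Using Kadane's algorithm on [13, -19, -1, 10, 0, 1, -2, 8, 18, -1]:

Scanning through the array:
Position 1 (value -19): max_ending_here = -6, max_so_far = 13
Position 2 (value -1): max_ending_here = -1, max_so_far = 13
Position 3 (value 10): max_ending_here = 10, max_so_far = 13
Position 4 (value 0): max_ending_here = 10, max_so_far = 13
Position 5 (value 1): max_ending_here = 11, max_so_far = 13
Position 6 (value -2): max_ending_here = 9, max_so_far = 13
Position 7 (value 8): max_ending_here = 17, max_so_far = 17
Position 8 (value 18): max_ending_here = 35, max_so_far = 35
Position 9 (value -1): max_ending_here = 34, max_so_far = 35

Maximum subarray: [10, 0, 1, -2, 8, 18]
Maximum sum: 35

The maximum subarray is [10, 0, 1, -2, 8, 18] with sum 35. This subarray runs from index 3 to index 8.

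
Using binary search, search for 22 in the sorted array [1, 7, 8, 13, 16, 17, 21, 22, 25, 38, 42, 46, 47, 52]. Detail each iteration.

Binary search for 22 in [1, 7, 8, 13, 16, 17, 21, 22, 25, 38, 42, 46, 47, 52]:

lo=0, hi=13, mid=6, arr[mid]=21 -> 21 < 22, search right half
lo=7, hi=13, mid=10, arr[mid]=42 -> 42 > 22, search left half
lo=7, hi=9, mid=8, arr[mid]=25 -> 25 > 22, search left half
lo=7, hi=7, mid=7, arr[mid]=22 -> Found target at index 7!

Binary search finds 22 at index 7 after 4 comparisons. The search repeatedly halves the search space by comparing with the middle element.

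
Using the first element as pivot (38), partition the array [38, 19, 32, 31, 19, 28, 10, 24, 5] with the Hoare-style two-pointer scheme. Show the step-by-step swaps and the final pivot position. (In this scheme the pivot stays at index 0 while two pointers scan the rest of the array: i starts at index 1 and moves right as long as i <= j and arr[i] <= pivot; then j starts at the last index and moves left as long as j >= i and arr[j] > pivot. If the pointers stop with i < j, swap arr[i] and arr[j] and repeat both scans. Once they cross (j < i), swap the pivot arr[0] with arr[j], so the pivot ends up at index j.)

Hoare-style two-pointer partition with pivot = 38:

Initial array: [38, 19, 32, 31, 19, 28, 10, 24, 5]

Pointers start at i = 1, j = 8.
i ends at 9, j ends at 8: the pointers have crossed (j < i), so scanning stops.

Swap pivot arr[0] with arr[8] to place pivot at position 8: [5, 19, 32, 31, 19, 28, 10, 24, 38]
Pivot position: 8

After partitioning with pivot 38, the array becomes [5, 19, 32, 31, 19, 28, 10, 24, 38]. The pivot is placed at index 8. All elements to the left of the pivot are <= 38, and all elements to the right are > 38.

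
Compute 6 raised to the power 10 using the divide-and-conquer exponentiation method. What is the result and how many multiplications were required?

Computing 6^10 by squaring (build up from 6^1; each line after the first costs one multiplication):

6^1 = 6
6^2 = (6^1)^2 = 6^2 = 36
6^4 = (6^2)^2 = 36^2 = 1296
6^5 = 6 * 6^4 = 6 * 1296 = 7776
6^10 = (6^5)^2 = 7776^2 = 60466176

Result: 60466176
Multiplications needed: 4 (4 lines after 6^1)

6^10 = 60466176. Using exponentiation by squaring, this requires 4 multiplications. The key idea: if the exponent is even, square the half-power; if odd, multiply by the base once.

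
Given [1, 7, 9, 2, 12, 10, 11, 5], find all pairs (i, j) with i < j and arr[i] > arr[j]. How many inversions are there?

Finding inversions in [1, 7, 9, 2, 12, 10, 11, 5]:

(1, 3): arr[1]=7 > arr[3]=2
(1, 7): arr[1]=7 > arr[7]=5
(2, 3): arr[2]=9 > arr[3]=2
(2, 7): arr[2]=9 > arr[7]=5
(4, 5): arr[4]=12 > arr[5]=10
(4, 6): arr[4]=12 > arr[6]=11
(4, 7): arr[4]=12 > arr[7]=5
(5, 7): arr[5]=10 > arr[7]=5
(6, 7): arr[6]=11 > arr[7]=5

Total inversions: 9

The array has 9 inversion(s): (1,3), (1,7), (2,3), (2,7), (4,5), (4,6), (4,7), (5,7), (6,7). Each pair (i,j) satisfies i < j and arr[i] > arr[j].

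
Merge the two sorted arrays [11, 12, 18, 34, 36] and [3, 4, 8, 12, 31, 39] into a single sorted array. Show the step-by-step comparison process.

Merging process:

Compare 11 vs 3: take 3 from right. Merged: [3]
Compare 11 vs 4: take 4 from right. Merged: [3, 4]
Compare 11 vs 8: take 8 from right. Merged: [3, 4, 8]
Compare 11 vs 12: take 11 from left. Merged: [3, 4, 8, 11]
Compare 12 vs 12: take 12 from left. Merged: [3, 4, 8, 11, 12]
Compare 18 vs 12: take 12 from right. Merged: [3, 4, 8, 11, 12, 12]
Compare 18 vs 31: take 18 from left. Merged: [3, 4, 8, 11, 12, 12, 18]
Compare 34 vs 31: take 31 from right. Merged: [3, 4, 8, 11, 12, 12, 18, 31]
Compare 34 vs 39: take 34 from left. Merged: [3, 4, 8, 11, 12, 12, 18, 31, 34]
Compare 36 vs 39: take 36 from left. Merged: [3, 4, 8, 11, 12, 12, 18, 31, 34, 36]
Append remaining from right: [39]. Merged: [3, 4, 8, 11, 12, 12, 18, 31, 34, 36, 39]

Final merged array: [3, 4, 8, 11, 12, 12, 18, 31, 34, 36, 39]
Total comparisons: 10

The merged array is [3, 4, 8, 11, 12, 12, 18, 31, 34, 36, 39], requiring 10 comparisons. The merge step runs in O(n) time where n is the total number of elements.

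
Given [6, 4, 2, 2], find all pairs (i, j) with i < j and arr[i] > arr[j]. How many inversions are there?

Finding inversions in [6, 4, 2, 2]:

(0, 1): arr[0]=6 > arr[1]=4
(0, 2): arr[0]=6 > arr[2]=2
(0, 3): arr[0]=6 > arr[3]=2
(1, 2): arr[1]=4 > arr[2]=2
(1, 3): arr[1]=4 > arr[3]=2

Total inversions: 5

The array has 5 inversion(s): (0,1), (0,2), (0,3), (1,2), (1,3). Each pair (i,j) satisfies i < j and arr[i] > arr[j].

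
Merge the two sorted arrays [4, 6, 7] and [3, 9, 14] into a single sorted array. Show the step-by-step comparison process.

Merging process:

Compare 4 vs 3: take 3 from right. Merged: [3]
Compare 4 vs 9: take 4 from left. Merged: [3, 4]
Compare 6 vs 9: take 6 from left. Merged: [3, 4, 6]
Compare 7 vs 9: take 7 from left. Merged: [3, 4, 6, 7]
Append remaining from right: [9, 14]. Merged: [3, 4, 6, 7, 9, 14]

Final merged array: [3, 4, 6, 7, 9, 14]
Total comparisons: 4

The merged array is [3, 4, 6, 7, 9, 14], requiring 4 comparisons. The merge step runs in O(n) time where n is the total number of elements.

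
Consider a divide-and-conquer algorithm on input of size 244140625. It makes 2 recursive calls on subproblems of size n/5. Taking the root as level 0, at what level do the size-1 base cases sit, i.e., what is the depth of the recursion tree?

For divide and conquer with division factor 5:

Problem sizes at each level:
Level 0: 244140625
Level 1: 48828125
Level 2: 9765625
Level 3: 1953125
Level 4: 390625
Level 5: 78125
Level 6: 15625
Level 7: 3125
Level 8: 625
Level 9: 125
Level 10: 25
Level 11: 5
Level 12: 1

The root is level 0 and the size-1 base case is level 12 (the tree spans levels 0 through 12, i.e. 13 levels counting the root), so the depth is the number of divisions: log_5(244140625) = 12

The recursion tree depth is log_5(244140625) = 12. At each level, the problem size is divided by 5, so it takes 12 divisions to reduce to a base case of size 1. The algorithm makes 2 recursive calls at each level.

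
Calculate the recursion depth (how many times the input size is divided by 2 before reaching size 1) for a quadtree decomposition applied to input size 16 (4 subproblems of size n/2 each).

For divide and conquer with division factor 2:

Problem sizes at each level:
Level 0: 16
Level 1: 8
Level 2: 4
Level 3: 2
Level 4: 1

The root is level 0 and the size-1 base case is level 4 (the tree spans levels 0 through 4, i.e. 5 levels counting the root), so the depth is the number of divisions: log_2(16) = 4

The recursion tree depth is log_2(16) = 4. At each level, the problem size is divided by 2, so it takes 4 divisions to reduce to a base case of size 1. The algorithm makes 4 recursive calls at each level.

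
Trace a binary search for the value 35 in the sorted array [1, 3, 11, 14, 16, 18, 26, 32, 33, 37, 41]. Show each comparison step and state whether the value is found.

Binary search for 35 in [1, 3, 11, 14, 16, 18, 26, 32, 33, 37, 41]:

lo=0, hi=10, mid=5, arr[mid]=18 -> 18 < 35, search right half
lo=6, hi=10, mid=8, arr[mid]=33 -> 33 < 35, search right half
lo=9, hi=10, mid=9, arr[mid]=37 -> 37 > 35, search left half
lo=9 > hi=8, target 35 not found

Binary search determines that 35 is not in the array after 3 comparisons. The search space was exhausted without finding the target.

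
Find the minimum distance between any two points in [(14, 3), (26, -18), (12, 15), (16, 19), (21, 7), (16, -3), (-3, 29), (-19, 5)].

Computing all pairwise distances among 8 points:

d((14, 3), (26, -18)) = 24.1868
d((14, 3), (12, 15)) = 12.1655
d((14, 3), (16, 19)) = 16.1245
d((14, 3), (21, 7)) = 8.0623
d((14, 3), (16, -3)) = 6.3246
d((14, 3), (-3, 29)) = 31.0644
d((14, 3), (-19, 5)) = 33.0606
d((26, -18), (12, 15)) = 35.8469
d((26, -18), (16, 19)) = 38.3275
d((26, -18), (21, 7)) = 25.4951
d((26, -18), (16, -3)) = 18.0278
d((26, -18), (-3, 29)) = 55.2268
d((26, -18), (-19, 5)) = 50.5371
d((12, 15), (16, 19)) = 5.6569 <-- minimum
d((12, 15), (21, 7)) = 12.0416
d((12, 15), (16, -3)) = 18.4391
d((12, 15), (-3, 29)) = 20.5183
d((12, 15), (-19, 5)) = 32.573
d((16, 19), (21, 7)) = 13.0
d((16, 19), (16, -3)) = 22.0
d((16, 19), (-3, 29)) = 21.4709
d((16, 19), (-19, 5)) = 37.6962
d((21, 7), (16, -3)) = 11.1803
d((21, 7), (-3, 29)) = 32.5576
d((21, 7), (-19, 5)) = 40.05
d((16, -3), (-3, 29)) = 37.2156
d((16, -3), (-19, 5)) = 35.9026
d((-3, 29), (-19, 5)) = 28.8444

Closest pair: (12, 15) and (16, 19) with distance 5.6569

The closest pair is (12, 15) and (16, 19) with Euclidean distance 5.6569. For 8 points, brute-force pairwise comparison is shown above. For large n, the divide-and-conquer algorithm (sort by x, recurse on halves, check the dividing strip) achieves O(n log n).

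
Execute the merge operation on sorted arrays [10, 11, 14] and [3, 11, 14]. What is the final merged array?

Merging process:

Compare 10 vs 3: take 3 from right. Merged: [3]
Compare 10 vs 11: take 10 from left. Merged: [3, 10]
Compare 11 vs 11: take 11 from left. Merged: [3, 10, 11]
Compare 14 vs 11: take 11 from right. Merged: [3, 10, 11, 11]
Compare 14 vs 14: take 14 from left. Merged: [3, 10, 11, 11, 14]
Append remaining from right: [14]. Merged: [3, 10, 11, 11, 14, 14]

Final merged array: [3, 10, 11, 11, 14, 14]
Total comparisons: 5

The merged array is [3, 10, 11, 11, 14, 14], requiring 5 comparisons. The merge step runs in O(n) time where n is the total number of elements.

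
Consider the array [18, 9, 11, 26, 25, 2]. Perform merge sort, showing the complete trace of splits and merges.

Merge sort trace:

Split: [18, 9, 11, 26, 25, 2] -> [18, 9, 11] and [26, 25, 2]
  Split: [18, 9, 11] -> [18] and [9, 11]
    Split: [9, 11] -> [9] and [11]
    Merge: [9] + [11] -> [9, 11]
  Merge: [18] + [9, 11] -> [9, 11, 18]
  Split: [26, 25, 2] -> [26] and [25, 2]
    Split: [25, 2] -> [25] and [2]
    Merge: [25] + [2] -> [2, 25]
  Merge: [26] + [2, 25] -> [2, 25, 26]
Merge: [9, 11, 18] + [2, 25, 26] -> [2, 9, 11, 18, 25, 26]

Final sorted array: [2, 9, 11, 18, 25, 26]

The merge sort proceeds by recursively splitting the array and merging sorted halves.
After all merges, the sorted array is [2, 9, 11, 18, 25, 26].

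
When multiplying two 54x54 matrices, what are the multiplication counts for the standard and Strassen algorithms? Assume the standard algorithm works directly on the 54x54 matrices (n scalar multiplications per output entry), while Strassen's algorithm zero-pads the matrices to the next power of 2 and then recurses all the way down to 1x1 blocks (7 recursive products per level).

Matrix multiplication for 54x54 matrices:

Strassen's algorithm requires power-of-2 dimensions. Pad 54x54 to 64x64 (next power of 2).

Standard algorithm: 54^3 = 157464 multiplications
Strassen's algorithm: 7^(log2(64)) = 7^6 = 117649 multiplications
Savings: 157464 - 117649 = 39815 multiplications

Standard: 157464 multiplications (54^3). Strassen: 117649 multiplications (7^6, after padding to 64x64). Strassen reduces 8 recursive multiplications to 7 at each level.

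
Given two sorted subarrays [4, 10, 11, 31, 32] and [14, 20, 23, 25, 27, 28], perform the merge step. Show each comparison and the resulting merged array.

Merging process:

Compare 4 vs 14: take 4 from left. Merged: [4]
Compare 10 vs 14: take 10 from left. Merged: [4, 10]
Compare 11 vs 14: take 11 from left. Merged: [4, 10, 11]
Compare 31 vs 14: take 14 from right. Merged: [4, 10, 11, 14]
Compare 31 vs 20: take 20 from right. Merged: [4, 10, 11, 14, 20]
Compare 31 vs 23: take 23 from right. Merged: [4, 10, 11, 14, 20, 23]
Compare 31 vs 25: take 25 from right. Merged: [4, 10, 11, 14, 20, 23, 25]
Compare 31 vs 27: take 27 from right. Merged: [4, 10, 11, 14, 20, 23, 25, 27]
Compare 31 vs 28: take 28 from right. Merged: [4, 10, 11, 14, 20, 23, 25, 27, 28]
Append remaining from left: [31, 32]. Merged: [4, 10, 11, 14, 20, 23, 25, 27, 28, 31, 32]

Final merged array: [4, 10, 11, 14, 20, 23, 25, 27, 28, 31, 32]
Total comparisons: 9

The merged array is [4, 10, 11, 14, 20, 23, 25, 27, 28, 31, 32], requiring 9 comparisons. The merge step runs in O(n) time where n is the total number of elements.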